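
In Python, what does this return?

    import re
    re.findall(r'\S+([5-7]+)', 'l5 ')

The pattern matches one or more of a non-whitespace character; then one or more of a character in [5-7] (captured).
Scanning left to right: at [0:2] match 'l5', group 1 = '5'.
With a single group, `findall` returns only what that group captured — 1 item.

['5']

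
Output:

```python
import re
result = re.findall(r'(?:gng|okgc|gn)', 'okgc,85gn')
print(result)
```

['okgc', 'gn']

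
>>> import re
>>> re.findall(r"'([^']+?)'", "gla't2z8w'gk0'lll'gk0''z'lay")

['t2z8w', 'lll', 'z']

Matches: at [3:10] match "'t2z8w'", group 1 = 't2z8w'; at [13:18] match "'lll'", group 1 = 'lll'; at [22:25] match "'z'", group 1 = 'z'.
With a single group, `findall` returns only what that group captured — 3 items.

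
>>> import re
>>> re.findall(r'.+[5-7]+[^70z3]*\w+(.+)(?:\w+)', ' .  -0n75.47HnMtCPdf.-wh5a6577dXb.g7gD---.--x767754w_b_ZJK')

['J']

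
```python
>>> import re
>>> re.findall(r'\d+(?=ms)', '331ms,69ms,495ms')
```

['331', '69', '495']

The lookaround is zero-width — it requires the adjacent text to match without consuming it, so the asserted text isn't part of the match.
No capturing groups, so `findall` returns the 3 full match strings.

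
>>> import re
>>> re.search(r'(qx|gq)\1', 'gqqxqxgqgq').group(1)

'qx'

`\1` is not a pattern — it's the concrete string captured by group 1, re-applied verbatim.
`re.search` scans for the first position where the pattern succeeds.
The match spans [2:6] → 'qxqx'.
Captured: group 1 = 'qx'.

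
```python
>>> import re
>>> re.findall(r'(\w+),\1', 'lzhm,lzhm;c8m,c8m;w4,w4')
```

['lzhm', 'c8m', 'w4']

After group 1 captures some text, `\1` only succeeds where that same text appears again.
`findall` collects group 1 from each match (3 total).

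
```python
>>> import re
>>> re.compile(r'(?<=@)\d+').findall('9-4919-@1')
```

['1']

The lookaround is zero-width — it requires the adjacent text to match without consuming it, so the asserted text isn't part of the match.
No capturing groups, so `findall` returns the 1 full match string.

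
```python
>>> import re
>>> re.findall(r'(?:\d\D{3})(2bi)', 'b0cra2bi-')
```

['2bi']

The pattern matches a digit, then exactly 3 of a non-digit (non-capturing group); then the literal '2b', then the literal 'i' (captured).
Because there's exactly one group, `findall` drops the full match and keeps group 1 from the one hit.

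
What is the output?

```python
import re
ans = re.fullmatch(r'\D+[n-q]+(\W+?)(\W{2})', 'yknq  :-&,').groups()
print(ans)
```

('  :-', '&,')

Pattern: one or more of a non-digit, then one or more of a character in [n-q]; then one or more of a non-word character (lazy) (captured); then exactly 2 of a non-word character (captured).
`re.fullmatch` requires the pattern to consume the entire string.
The match spans [0:10] → 'yknq  :-&,'.
Captured: group 1 = '  :-', group 2 = '&,'.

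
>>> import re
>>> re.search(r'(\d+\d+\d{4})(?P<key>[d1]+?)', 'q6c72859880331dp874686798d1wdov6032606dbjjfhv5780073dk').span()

The pattern matches one or more of a digit, then one or more of a digit, then exactly 4 of a digit (captured); then one or more of one of [d1] (lazy) (captured as 'key').
`re.search` scans for the first position where the pattern succeeds.
The match spans [3:15] → '72859880331d'.
Captured: group 1 = '72859880331', group 2 = 'd'.

(3, 15)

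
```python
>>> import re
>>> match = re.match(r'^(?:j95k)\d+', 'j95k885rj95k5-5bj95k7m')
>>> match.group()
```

'j95k885'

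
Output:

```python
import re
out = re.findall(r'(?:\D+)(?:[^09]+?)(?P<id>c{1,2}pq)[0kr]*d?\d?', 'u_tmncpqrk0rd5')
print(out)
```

['cpq']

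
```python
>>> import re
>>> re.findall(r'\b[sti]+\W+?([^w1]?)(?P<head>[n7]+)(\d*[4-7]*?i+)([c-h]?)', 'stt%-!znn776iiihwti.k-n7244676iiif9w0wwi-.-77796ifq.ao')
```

[('z', 'nn77', '6iii', 'h')]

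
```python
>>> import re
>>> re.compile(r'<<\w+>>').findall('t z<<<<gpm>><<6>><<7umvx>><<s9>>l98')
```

['<<gpm>>', '<<6>>', '<<7umvx>>', '<<s9>>']

Scanning left to right: at [5:12] → '<<gpm>>'; at [12:17] → '<<6>>'; at [17:26] → '<<7umvx>>'; at [26:32] → '<<s9>>'.
No capturing groups, so `findall` returns the 4 full match strings.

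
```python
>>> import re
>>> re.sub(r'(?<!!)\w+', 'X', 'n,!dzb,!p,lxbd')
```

Because the assertion is negative and zero-width, positions next to the forbidden text are skipped.
Matches: at [0:1] → 'n'; at [4:6] → 'zb'; at [10:14] → 'lxbd'.
Every occurrence is swapped for 'X'.

'X,!dX,!p,X'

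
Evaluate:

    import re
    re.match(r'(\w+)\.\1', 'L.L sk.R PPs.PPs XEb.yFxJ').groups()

The match spans [0:3] → 'L.L'.
Captured: group 1 = 'L'.

('L',)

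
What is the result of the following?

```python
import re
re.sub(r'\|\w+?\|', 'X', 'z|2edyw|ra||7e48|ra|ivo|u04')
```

'zXra|XraXu04'

Matches: at [1:8] → '|2edyw|'; at [11:17] → '|7e48|'; at [19:24] → '|ivo|'.
Every occurrence is swapped for 'X'.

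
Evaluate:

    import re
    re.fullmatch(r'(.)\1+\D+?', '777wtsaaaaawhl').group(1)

The match spans [0:14] → '777wtsaaaaawhl'.
Captured: group 1 = '7'.

'7'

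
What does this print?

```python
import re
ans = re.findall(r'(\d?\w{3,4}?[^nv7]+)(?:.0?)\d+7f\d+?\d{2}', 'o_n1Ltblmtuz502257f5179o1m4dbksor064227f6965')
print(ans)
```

['o_n1Ltblmtuz502', '9o1m4dbksor064']

A `+?`/`*?`/`{m,n}?` starts at its minimum and grows only as far as needed for what follows to match.
`findall` collects group 1 from each match (2 total).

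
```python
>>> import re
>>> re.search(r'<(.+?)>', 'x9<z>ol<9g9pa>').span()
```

The `?` after the quantifier makes it lazy — it takes as little as possible before letting the rest of the pattern try.
`re.search` tries every starting position until one works.
The match spans [2:5] → '<z>'.
Captured: group 1 = 'z'.

(2, 5)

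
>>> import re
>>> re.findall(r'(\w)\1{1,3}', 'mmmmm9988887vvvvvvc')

A backreference is literal: `\1` must see the identical characters the first group matched.
With a single group, `findall` returns only what that group captured — 5 items.

['m', '9', '8', 'v', 'v']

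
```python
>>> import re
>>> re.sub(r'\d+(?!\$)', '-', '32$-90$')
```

`(?!…)`/`(?<!…)` only lets a position through if the neighbouring text does NOT match; no characters are consumed.
Every occurrence is swapped for '-'.

'-2$--0$'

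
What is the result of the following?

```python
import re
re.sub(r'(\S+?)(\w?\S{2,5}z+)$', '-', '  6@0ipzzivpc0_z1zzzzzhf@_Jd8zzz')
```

'  -'

Pattern: one or more of a non-whitespace character (lazy) (captured); then optionally a word character, then 2 to 5 of a non-whitespace character, then one or more of a literal 'z' (captured); then anchored at the end.
Matches: at [2:32] → '6@0ipzzivpc0_z1zzzzzhf@_Jd8zzz'.
Each match is replaced by '-'.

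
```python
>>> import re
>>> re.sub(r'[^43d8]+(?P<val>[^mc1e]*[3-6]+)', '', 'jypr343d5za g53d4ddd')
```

'ddd'

Each match is replaced by ''.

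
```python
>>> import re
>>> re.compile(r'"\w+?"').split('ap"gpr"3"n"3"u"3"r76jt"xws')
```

['ap', '3', '3', '3', 'xws']

Splitting on the pattern gives 5 pieces.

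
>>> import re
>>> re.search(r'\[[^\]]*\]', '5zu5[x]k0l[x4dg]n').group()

'[x]'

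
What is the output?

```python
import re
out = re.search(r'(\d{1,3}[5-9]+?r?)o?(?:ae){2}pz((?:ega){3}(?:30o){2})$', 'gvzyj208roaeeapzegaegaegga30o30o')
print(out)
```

Here nothing in the string fits, so the call returns None.

None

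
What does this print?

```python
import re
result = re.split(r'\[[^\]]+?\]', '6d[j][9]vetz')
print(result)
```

['6d', '', 'vetz']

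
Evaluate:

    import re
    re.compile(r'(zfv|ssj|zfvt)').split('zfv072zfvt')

Branches in `(...|...)` are attempted left-to-right; the first branch that allows the whole pattern to succeed is taken.
Matches to split on: at [0:3] → 'zfv'; at [6:9] → 'zfv'.
With a capturing group present, the delimiter's captured portion is kept in the result list.

['', 'zfv', '072', 'zfv', 't']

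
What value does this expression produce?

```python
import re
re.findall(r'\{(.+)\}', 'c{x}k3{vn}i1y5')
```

['x}k3{vn']

Walking the string: at [1:10] match '{x}k3{vn}', group 1 = 'x}k3{vn'.
`findall` collects group 1 from the one match (1 total).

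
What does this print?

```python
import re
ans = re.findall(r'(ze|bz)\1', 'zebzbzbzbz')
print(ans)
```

['bz', 'bz']

The backreference `\1` re-matches whatever the first group consumed, character for character.
`findall` collects group 1 from each match (2 total).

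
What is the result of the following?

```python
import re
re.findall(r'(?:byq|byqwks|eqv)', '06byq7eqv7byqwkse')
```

['byq', 'eqv', 'byq']

Alternation tries branches left to right and keeps the first one that lets the overall match succeed at that position.
Scanning left to right: at [2:5] → 'byq'; at [6:9] → 'eqv'; at [10:13] → 'byq'.
`findall` yields the raw match text (3 of them) because the pattern has no groups.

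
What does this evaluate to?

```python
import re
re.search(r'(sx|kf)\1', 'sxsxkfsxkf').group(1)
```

'sx'

The match spans [0:4] → 'sxsx'.
Captured: group 1 = 'sx'.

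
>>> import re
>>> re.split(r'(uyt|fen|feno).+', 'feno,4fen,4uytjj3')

Alternation isn't longest-match — the leftmost alternative that fits at this position is chosen.
Matches to split on: at [0:17] → 'feno,4fen,4uytjj3'.
Because the pattern has a capturing group, `split` also inserts each captured text between the pieces.

['', 'fen', '']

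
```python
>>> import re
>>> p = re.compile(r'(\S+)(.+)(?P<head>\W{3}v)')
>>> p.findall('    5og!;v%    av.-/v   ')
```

[('5og!;v%', '    av', '.-/v')]

With 3 capturing groups, `findall` returns a 3-tuple per match.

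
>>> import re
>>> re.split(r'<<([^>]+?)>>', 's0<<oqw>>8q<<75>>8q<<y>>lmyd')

['s0', 'oqw', '8q', '75', '8q', 'y', 'lmyd']

Matches to split on: at [2:9] → '<<oqw>>'; at [11:17] → '<<75>>'; at [19:24] → '<<y>>'.
With a capturing group present, the delimiter's captured portion is kept in the result list.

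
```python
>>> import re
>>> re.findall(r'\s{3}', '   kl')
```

The pattern matches exactly 3 of whitespace.
Scanning left to right: at [0:3] → '   '.
`findall` yields the raw match text (1 of them) because the pattern has no groups.

['   ']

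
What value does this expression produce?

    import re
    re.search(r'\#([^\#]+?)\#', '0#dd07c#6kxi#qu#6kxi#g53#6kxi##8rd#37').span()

(1, 8)

`search` walks the string left to right and returns the first match it finds.
The match spans [1:8] → '#dd07c#'.
Captured: group 1 = 'dd07c'.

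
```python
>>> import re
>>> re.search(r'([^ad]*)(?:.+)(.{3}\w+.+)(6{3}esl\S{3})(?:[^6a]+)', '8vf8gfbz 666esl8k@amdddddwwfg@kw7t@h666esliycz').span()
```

The match spans [0:46] → '8vf8gfbz 666esl8k@amdddddwwfg@kw7t@h666esliycz'.

(0, 46)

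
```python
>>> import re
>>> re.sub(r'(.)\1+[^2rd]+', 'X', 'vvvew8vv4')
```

'X'

After group 1 captures some text, `\1` only succeeds where that same text appears again.
Matches: at [0:9] → 'vvvew8vv4'.
Each match is replaced by 'X'.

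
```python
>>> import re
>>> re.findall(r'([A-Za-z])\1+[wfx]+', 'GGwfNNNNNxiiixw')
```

The backreference `\1` re-matches whatever the first group consumed, character for character.
Because there's exactly one group, `findall` drops the full match and keeps group 1 from each hit.

['G', 'N', 'i']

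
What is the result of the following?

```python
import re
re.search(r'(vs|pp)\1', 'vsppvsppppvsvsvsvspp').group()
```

'pppp'

A backreference is literal: `\1` must see the identical characters the first group matched.
`search` walks the string left to right and returns the first match it finds.
The match spans [6:10] → 'pppp'.
Captured: group 1 = 'pp'.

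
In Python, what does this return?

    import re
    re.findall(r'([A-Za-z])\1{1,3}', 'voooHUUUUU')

The backreference `\1` re-matches whatever the first group consumed, character for character.
Because there's exactly one group, `findall` drops the full match and keeps group 1 from each hit.

['o', 'U']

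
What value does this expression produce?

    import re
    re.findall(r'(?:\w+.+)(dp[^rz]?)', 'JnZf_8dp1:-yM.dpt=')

['dpt']

One capturing group, so `findall` returns just the captured substring from the one match — 1 in all.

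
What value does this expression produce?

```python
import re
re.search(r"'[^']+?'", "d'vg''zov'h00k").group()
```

Unlike `match`, `search` isn't anchored — it looks for the pattern anywhere in the string.
The match spans [1:5] → "'vg'".

"'vg'"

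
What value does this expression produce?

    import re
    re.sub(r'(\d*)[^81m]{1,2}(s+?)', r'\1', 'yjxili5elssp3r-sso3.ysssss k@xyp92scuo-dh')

'yjxili5sp3so3s k@xyp9cuo-dh'

The pattern matches zero or more of a digit (captured); then 1 to 2 of any character except [81m]; then one or more of a literal 's' (lazy) (captured).
Because the quantifier is non-greedy, it stops expanding at the earliest point where the rest of the pattern can succeed.
Matches: at [6:10] → '5els'; at [12:16] → '3r-s'; at [18:22] → '3.ys'; at [22:25] → 'sss'; at [32:35] → '92s'.
`\1` in the replacement pulls in group 1's text for each match.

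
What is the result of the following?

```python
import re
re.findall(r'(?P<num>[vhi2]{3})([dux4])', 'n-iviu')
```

Multiple groups make `findall` return tuples — one 2-tuple for the one match.

[('ivi', 'u')]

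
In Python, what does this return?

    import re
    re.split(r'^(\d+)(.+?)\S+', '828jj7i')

The pattern matches anchored at the start of the string; then one or more of a digit (captured); then one or more of any character (lazy) (captured); then one or more of a non-whitespace character.
Matches to split on: at [0:7] → '828jj7i'.
With a capturing group present, the delimiter's captured portion is kept in the result list.

['', '828', 'j', '']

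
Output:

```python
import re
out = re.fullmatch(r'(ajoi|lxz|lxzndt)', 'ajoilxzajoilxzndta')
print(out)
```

None

`re.fullmatch` is like wrapping the pattern in `^…$` (in single-line mode).
Here the string isn't matched end-to-end, so the call returns None.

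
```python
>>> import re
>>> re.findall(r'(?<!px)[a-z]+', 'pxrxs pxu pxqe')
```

['pxrxs', 'pxu', 'pxqe']

A negative assertion filters positions out without eating any characters.
`findall` yields the raw match text (3 of them) because the pattern has no groups.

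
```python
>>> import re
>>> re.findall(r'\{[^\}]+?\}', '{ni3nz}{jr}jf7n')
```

Matches: at [0:7] → '{ni3nz}'; at [7:11] → '{jr}'.
With no groups in the pattern, `findall` gives back each whole match — 2 here.

['{ni3nz}', '{jr}']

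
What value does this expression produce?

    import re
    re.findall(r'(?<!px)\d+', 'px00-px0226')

['0', '226']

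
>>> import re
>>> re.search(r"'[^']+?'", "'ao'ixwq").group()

Unlike `match`, `search` isn't anchored — it looks for the pattern anywhere in the string.
The match spans [0:4] → "'ao'".

"'ao'"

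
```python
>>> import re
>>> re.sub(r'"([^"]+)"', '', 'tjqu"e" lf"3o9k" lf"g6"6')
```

Matches: at [4:7] → '"e"'; at [10:16] → '"3o9k"'; at [19:23] → '"g6"'.
`sub` substitutes '' at each match site.

'tjqu lf lf6'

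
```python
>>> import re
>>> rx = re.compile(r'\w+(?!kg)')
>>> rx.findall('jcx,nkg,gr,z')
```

The negative lookahead/lookbehind blocks any match where the forbidden context is present.
`findall` yields the raw match text (4 of them) because the pattern has no groups.

['jcx', 'nkg', 'gr', 'z']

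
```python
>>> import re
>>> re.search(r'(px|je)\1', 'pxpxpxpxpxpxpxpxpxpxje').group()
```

'pxpx'

`\1` has to match the exact text group 1 already captured.
The match spans [0:4] → 'pxpx'.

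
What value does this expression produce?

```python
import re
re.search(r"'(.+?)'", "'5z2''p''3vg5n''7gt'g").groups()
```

The match spans [0:5] → "'5z2'".
Captured: group 1 = '5z2'.

('5z2',)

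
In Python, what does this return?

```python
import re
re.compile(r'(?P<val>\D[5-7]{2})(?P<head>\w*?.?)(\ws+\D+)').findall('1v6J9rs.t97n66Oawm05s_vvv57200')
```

Pattern: a non-digit, then exactly 2 of a character in [5-7] (captured as 'val'); then zero or more of a word character (lazy), then optionally any character (captured as 'head'); then a word character, then one or more of the literal 's', then one or more of a non-digit (captured).
3 groups means the one result is a tuple of 3 captured strings — 1 here.

[('n66', 'Oawm0', '5s_vvv')]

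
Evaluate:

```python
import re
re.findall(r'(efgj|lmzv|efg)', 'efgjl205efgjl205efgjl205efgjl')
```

['efgj', 'efgj', 'efgj', 'efgj']

Branches in `(...|...)` are attempted left-to-right; the first branch that allows the whole pattern to succeed is taken.
Scanning left to right: at [0:4] match 'efgj', group 1 = 'efgj'; at [8:12] match 'efgj', group 1 = 'efgj'; at [16:20] match 'efgj', group 1 = 'efgj'; at [24:28] match 'efgj', group 1 = 'efgj'.
`findall` collects group 1 from each match (4 total).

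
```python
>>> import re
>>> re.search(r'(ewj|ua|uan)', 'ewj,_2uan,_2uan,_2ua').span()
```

(0, 3)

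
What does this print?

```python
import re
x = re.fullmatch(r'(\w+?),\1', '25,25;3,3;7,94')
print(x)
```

`re.fullmatch` is like wrapping the pattern in `^…$` (in single-line mode).
Here there's no way to consume every character, so the call returns None.

None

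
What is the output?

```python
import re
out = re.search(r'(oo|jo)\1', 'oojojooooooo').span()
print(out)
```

(2, 6)

The backreference `\1` re-matches whatever the first group consumed, character for character.
The match spans [2:6] → 'jojo'.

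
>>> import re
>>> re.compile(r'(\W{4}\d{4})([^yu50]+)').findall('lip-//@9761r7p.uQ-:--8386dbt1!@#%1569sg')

[('-//@9761', 'r7p.'), ('-:--8386', 'dbt1!@#%1')]

This matches exactly 4 of a non-word character, then exactly 4 of a digit (captured); then one or more of any character except [yu50] (captured).
Walking the string: at [3:15] match '-//@9761r7p.', groups = ('-//@9761', 'r7p.'); at [17:34] match '-:--8386dbt1!@#%1', groups = ('-:--8386', 'dbt1!@#%1').
2 groups means each result is a tuple of 2 captured strings — 2 here.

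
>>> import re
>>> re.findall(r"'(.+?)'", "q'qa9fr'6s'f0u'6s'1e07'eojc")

['qa9fr', 'f0u', '1e07']

`findall` collects group 1 from each match (3 total).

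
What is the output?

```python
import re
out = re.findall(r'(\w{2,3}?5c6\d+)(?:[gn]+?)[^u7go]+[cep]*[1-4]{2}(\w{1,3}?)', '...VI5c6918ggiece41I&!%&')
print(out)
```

2 groups means the one result is a tuple of 2 captured strings — 1 here.

[('VI5c6918', 'I')]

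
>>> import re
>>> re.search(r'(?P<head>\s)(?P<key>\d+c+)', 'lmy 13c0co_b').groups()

Pattern: whitespace (captured as 'head'); then one or more of a digit, then one or more of a literal 'c' (captured as 'key').
Unlike `match`, `search` isn't anchored — it looks for the pattern anywhere in the string.
The match spans [3:7] → ' 13c'.
Captured: group 1 = ' ', group 2 = '13c'.

(' ', '13c')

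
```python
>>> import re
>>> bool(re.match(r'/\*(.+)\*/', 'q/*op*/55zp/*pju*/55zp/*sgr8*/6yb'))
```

With `match`, the pattern is implicitly anchored at the beginning.
Here the pattern fails at index 0, so the call returns None, and `bool(None)` is False.

False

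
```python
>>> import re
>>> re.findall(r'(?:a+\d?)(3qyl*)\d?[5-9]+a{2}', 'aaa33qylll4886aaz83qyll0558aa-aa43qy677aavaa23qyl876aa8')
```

['3qylll', '3qy', '3qyl']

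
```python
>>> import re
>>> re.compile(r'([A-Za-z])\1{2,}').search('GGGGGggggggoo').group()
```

'GGGGG'

After group 1 captures some text, `\1` only succeeds where that same text appears again.
The match spans [0:5] → 'GGGGG'.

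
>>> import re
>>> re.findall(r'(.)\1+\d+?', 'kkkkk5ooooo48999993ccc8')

['k', 'o', '9', 'c']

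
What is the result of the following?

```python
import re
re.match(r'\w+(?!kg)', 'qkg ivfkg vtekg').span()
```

With `match`, the pattern is implicitly anchored at the beginning.
The match spans [0:3] → 'qkg'.

(0, 3)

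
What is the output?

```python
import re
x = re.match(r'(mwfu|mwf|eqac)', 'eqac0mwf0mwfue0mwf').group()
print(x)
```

eqac

`match` is anchored at position 0; if the pattern doesn't fit there, it returns None.
The match spans [0:4] → 'eqac'.
Captured: group 1 = 'eqac'.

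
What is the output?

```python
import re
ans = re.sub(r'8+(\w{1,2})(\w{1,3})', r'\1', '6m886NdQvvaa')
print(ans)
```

6m6Nvaa

`\1` in the replacement pulls in group 1's text for each match.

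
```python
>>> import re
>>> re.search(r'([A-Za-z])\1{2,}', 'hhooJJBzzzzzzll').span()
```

(7, 13)

After group 1 captures some text, `\1` only succeeds where that same text appears again.
The match spans [7:13] → 'zzzzzz'.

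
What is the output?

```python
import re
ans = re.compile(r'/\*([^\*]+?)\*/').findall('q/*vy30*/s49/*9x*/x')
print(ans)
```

Scanning left to right: at [1:9] match '/*vy30*/', group 1 = 'vy30'; at [12:18] match '/*9x*/', group 1 = '9x'.
`findall` collects group 1 from each match (2 total).

['vy30', '9x']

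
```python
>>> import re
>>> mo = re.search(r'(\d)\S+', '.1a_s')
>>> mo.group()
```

'1a_s'

The match spans [1:5] → '1a_s'.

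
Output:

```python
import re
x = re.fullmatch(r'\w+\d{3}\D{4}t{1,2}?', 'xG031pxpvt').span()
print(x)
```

`re.fullmatch` requires the pattern to consume the entire string.
The match spans [0:10] → 'xG031pxpvt'.

(0, 10)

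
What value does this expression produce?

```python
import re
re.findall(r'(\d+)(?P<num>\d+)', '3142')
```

The pattern matches one or more of a digit (captured); then one or more of a digit (captured as 'num').
Matches: at [0:4] match '3142', groups = ('314', '2').
Multiple groups make `findall` return tuples — one 2-tuple for the one match.

[('314', '2')]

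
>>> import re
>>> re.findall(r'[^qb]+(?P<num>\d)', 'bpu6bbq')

['6']

The pattern matches one or more of any character except [qb]; then a digit (captured as 'num').
Scanning left to right: at [1:4] match 'pu6', group 1 = '6'.
With a single group, `findall` returns only what that group captured — 1 item.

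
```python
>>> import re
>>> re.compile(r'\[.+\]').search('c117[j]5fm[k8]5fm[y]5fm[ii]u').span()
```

The match spans [4:27] → '[j]5fm[k8]5fm[y]5fm[ii]'.

(4, 27)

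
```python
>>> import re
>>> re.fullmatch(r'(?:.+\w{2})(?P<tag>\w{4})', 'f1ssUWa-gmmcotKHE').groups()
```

('tKHE',)

The pattern matches one or more of any character, then exactly 2 of a word character (non-capturing group); then exactly 4 of a word character (captured as 'tag').
`fullmatch` succeeds only if the pattern covers the string from start to end.
The match spans [0:17] → 'f1ssUWa-gmmcotKHE'.
Captured: group 1 = 'tKHE'.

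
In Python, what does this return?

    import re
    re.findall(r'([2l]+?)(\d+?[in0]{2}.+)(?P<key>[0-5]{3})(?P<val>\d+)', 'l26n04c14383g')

[('l', '26n04c', '143', '83')]

The pattern matches one or more of one of [2l] (lazy) (captured); then one or more of a digit (lazy), then exactly 2 of one of [in0], then one or more of any character (captured); then exactly 3 of a character in [0-5] (captured as 'key'); then one or more of a digit (captured as 'val').
A `+?`/`*?`/`{m,n}?` starts at its minimum and grows only as far as needed for what follows to match.
Matches: at [0:12] match 'l26n04c14383', groups = ('l', '26n04c', '143', '83').
`findall` packs the 4 group values into a tuple for every match.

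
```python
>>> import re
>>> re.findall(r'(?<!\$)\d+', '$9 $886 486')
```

['86', '486']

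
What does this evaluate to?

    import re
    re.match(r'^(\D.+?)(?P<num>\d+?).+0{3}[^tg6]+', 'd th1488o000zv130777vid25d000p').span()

With `match`, the pattern is implicitly anchored at the beginning.
The match spans [0:30] → 'd th1488o000zv130777vid25d000p'.

(0, 30)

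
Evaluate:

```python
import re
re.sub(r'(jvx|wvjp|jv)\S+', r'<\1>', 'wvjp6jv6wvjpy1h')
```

Matches: at [0:15] → 'wvjp6jv6wvjpy1h'.
The replacement refers to a captured group, so each match is rewritten using its own captured text.

'<wvjp>'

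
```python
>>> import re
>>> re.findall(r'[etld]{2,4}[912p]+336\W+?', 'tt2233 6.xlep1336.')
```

['lep1336.']

The pattern matches 2 to 4 of one of [etld], then one or more of one of [912p]; then the literal '336', then one or more of a non-word character (lazy).
Scanning left to right: at [10:18] → 'lep1336.'.
No capturing groups, so `findall` returns the 1 full match string.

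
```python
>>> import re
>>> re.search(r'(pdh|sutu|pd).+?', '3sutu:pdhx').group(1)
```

The match spans [1:6] → 'sutu:'.
Captured: group 1 = 'sutu'.

'sutu'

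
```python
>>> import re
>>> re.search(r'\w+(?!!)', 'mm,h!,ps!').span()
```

(0, 2)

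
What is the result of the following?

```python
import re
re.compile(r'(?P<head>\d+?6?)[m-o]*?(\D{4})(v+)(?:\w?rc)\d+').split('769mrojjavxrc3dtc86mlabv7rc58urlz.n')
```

['769mrojjavxrc3dtc', '86', 'mlab', 'v', 'urlz.n']

Pattern: one or more of a digit (lazy), then optionally the literal '6' (captured as 'head'); then zero or more of a character in [m-o] (lazy); then exactly 4 of a non-digit (captured); then one or more of a literal 'v' (captured); then optionally a word character, then the literal 'rc' (non-capturing group); then one or more of a digit.
Matches to split on: at [17:29] → '86mlabv7rc58'.
`re.split` interleaves the captured-group text with the surrounding fragments.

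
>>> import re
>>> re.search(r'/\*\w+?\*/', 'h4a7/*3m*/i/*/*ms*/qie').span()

(4, 10)

Unlike `match`, `search` isn't anchored — it looks for the pattern anywhere in the string.
The match spans [4:10] → '/*3m*/'.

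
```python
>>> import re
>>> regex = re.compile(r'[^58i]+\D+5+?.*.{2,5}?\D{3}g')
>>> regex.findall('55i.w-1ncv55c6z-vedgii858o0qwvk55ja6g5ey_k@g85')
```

['.w-1ncv55c6z-vedgii858o0qwvk55ja6g5ey_k@g']

No capturing groups, so `findall` returns the 1 full match string.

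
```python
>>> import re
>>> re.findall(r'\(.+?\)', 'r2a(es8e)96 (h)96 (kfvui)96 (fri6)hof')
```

With no groups in the pattern, `findall` gives back each whole match — 4 here.

['(es8e)', '(h)', '(kfvui)', '(fri6)']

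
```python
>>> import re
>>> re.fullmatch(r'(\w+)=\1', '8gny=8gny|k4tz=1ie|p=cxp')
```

The backreference `\1` re-matches whatever the first group consumed, character for character.
`fullmatch` succeeds only if the pattern covers the string from start to end.
Here there's no way to consume every character, so the call returns None.

None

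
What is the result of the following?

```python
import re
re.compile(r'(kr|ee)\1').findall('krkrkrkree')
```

`\1` has to match the exact text group 1 already captured.
Scanning left to right: at [0:4] match 'krkr', group 1 = 'kr'; at [4:8] match 'krkr', group 1 = 'kr'.
One capturing group, so `findall` returns just the captured substring from each match — 2 in all.

['kr', 'kr']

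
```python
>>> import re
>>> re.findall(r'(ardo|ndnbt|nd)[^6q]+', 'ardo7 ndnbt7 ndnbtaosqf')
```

['ardo']

Scanning left to right: at [0:21] match 'ardo7 ndnbt7 ndnbtaos', group 1 = 'ardo'.
`findall` collects group 1 from the one match (1 total).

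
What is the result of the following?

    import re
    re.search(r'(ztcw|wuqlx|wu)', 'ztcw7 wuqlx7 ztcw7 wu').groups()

Unlike `match`, `search` isn't anchored — it looks for the pattern anywhere in the string.
The match spans [0:4] → 'ztcw'.
Captured: group 1 = 'ztcw'.

('ztcw',)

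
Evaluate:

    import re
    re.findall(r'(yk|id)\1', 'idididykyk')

['id', 'yk']

The backreference `\1` re-matches whatever the first group consumed, character for character.
Scanning left to right: at [0:4] match 'idid', group 1 = 'id'; at [6:10] match 'ykyk', group 1 = 'yk'.
With a single group, `findall` returns only what that group captured — 2 items.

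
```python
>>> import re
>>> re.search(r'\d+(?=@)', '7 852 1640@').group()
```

The `(?=…)`/`(?<=…)` assertion just peeks at neighbouring text; it doesn't advance the match position.
Unlike `match`, `search` isn't anchored — it looks for the pattern anywhere in the string.
The match spans [6:10] → '1640'.

'1640'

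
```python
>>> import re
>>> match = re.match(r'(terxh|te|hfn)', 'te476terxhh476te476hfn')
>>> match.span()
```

(0, 2)

`match` is anchored at position 0; if the pattern doesn't fit there, it returns None.
The match spans [0:2] → 'te'.
Captured: group 1 = 'te'.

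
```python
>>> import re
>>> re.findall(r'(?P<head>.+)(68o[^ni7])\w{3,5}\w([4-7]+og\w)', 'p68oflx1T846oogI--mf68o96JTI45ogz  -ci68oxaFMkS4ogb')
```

The pattern matches one or more of any character (captured as 'head'); then the literal '68o', then any character except [ni7] (captured); then 3 to 5 of a word character, then a word character; then one or more of a character in [4-7], then the literal 'og', then a word character (captured).
Scanning left to right: at [0:51] match 'p68oflx1T846oogI--mf68o96JTI45ogz  -ci68oxaFMkS4ogb', groups = ('p68oflx1T846oogI--mf68o96JTI45ogz  -ci', '68ox', '4ogb').
3 groups means the one result is a tuple of 3 captured strings — 1 here.

[('p68oflx1T846oogI--mf68o96JTI45ogz  -ci', '68ox', '4ogb')]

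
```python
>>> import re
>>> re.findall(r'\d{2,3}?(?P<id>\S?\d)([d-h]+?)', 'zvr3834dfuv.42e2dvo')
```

This matches 2 to 3 of a digit (lazy); then optionally a non-whitespace character, then a digit (captured as 'id'); then one or more of a character in [d-h] (lazy) (captured).
Walking the string: at [3:8] match '3834d', groups = ('34', 'd'); at [12:17] match '42e2d', groups = ('e2', 'd').
2 groups means each result is a tuple of 2 captured strings — 2 here.

[('34', 'd'), ('e2', 'd')]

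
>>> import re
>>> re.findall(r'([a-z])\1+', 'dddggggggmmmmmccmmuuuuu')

`\1` has to match the exact text group 1 already captured.
Walking the string: at [0:3] match 'ddd', group 1 = 'd'; at [3:9] match 'gggggg', group 1 = 'g'; at [9:14] match 'mmmmm', group 1 = 'm'; at [14:16] match 'cc', group 1 = 'c'; at [16:18] match 'mm', group 1 = 'm'; ….
With a single group, `findall` returns only what that group captured — 6 items.

['d', 'g', 'm', 'c', 'm', 'u']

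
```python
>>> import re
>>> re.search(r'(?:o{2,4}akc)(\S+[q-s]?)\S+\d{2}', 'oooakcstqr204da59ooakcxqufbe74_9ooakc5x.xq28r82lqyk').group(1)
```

'stqr204da59ooakcxqufbe74_9ooakc5x.xq28'

The match spans [0:47] → 'oooakcstqr204da59ooakcxqufbe74_9ooakc5x.xq28r82'.
Captured: group 1 = 'stqr204da59ooakcxqufbe74_9ooakc5x.xq28'.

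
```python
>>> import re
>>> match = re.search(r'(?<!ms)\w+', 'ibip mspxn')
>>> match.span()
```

(0, 4)

The negative lookaround is zero-width — it rules out positions where the adjacent text would match, without consuming anything.
`re.search` tries every starting position until one works.
The match spans [0:4] → 'ibip'.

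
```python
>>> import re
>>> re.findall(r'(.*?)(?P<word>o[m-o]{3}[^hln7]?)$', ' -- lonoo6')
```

The pattern matches zero or more of any character (lazy) (captured); then the literal 'o', then exactly 3 of a character in [m-o], then optionally any character except [hln7] (captured as 'word'); then anchored at the end.
`findall` packs the 2 group values into a tuple for every match.

[(' -- l', 'onoo6')]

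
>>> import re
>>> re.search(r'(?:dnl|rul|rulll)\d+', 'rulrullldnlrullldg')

None

`re.search` scans for the first position where the pattern succeeds.
Here no position works, so the call returns None.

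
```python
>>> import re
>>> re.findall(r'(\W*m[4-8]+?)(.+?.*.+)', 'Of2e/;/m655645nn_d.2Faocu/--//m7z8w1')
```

[('/;/m6', '55645nn_d.2Faocu/--//m7z8w1')]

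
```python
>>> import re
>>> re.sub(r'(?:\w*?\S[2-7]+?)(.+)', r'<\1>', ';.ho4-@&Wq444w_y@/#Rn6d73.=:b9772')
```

';.<-@&Wq444w_y@/#Rn6d73.=:b9772>'

This matches zero or more of a word character (lazy), then a non-whitespace character, then one or more of a character in [2-7] (lazy) (non-capturing group); then one or more of any character (captured).
Matches: at [2:33] → 'ho4-@&Wq444w_y@/#Rn6d73.=:b9772'.
Each match is replaced using the text its own group 1 captured.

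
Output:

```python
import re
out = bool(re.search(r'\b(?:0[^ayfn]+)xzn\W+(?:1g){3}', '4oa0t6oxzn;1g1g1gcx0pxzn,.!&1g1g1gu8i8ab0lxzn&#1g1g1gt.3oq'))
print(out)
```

False

Here the pattern never matches, so the call returns None, and `bool(None)` is False.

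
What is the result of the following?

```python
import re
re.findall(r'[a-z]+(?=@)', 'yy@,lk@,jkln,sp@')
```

['yy', 'lk', 'sp']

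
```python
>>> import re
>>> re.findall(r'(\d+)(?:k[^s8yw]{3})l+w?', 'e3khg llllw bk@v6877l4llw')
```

['3']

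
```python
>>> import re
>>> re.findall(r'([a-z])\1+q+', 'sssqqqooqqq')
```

After group 1 captures some text, `\1` only succeeds where that same text appears again.
Walking the string: at [0:6] match 'sssqqq', group 1 = 's'; at [6:11] match 'ooqqq', group 1 = 'o'.
Because there's exactly one group, `findall` drops the full match and keeps group 1 from each hit.

['s', 'o']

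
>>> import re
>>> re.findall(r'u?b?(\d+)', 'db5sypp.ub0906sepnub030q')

['5', '0906', '030']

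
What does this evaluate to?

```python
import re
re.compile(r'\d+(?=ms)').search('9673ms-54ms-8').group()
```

'9673'

Lookahead/lookbehind check context without consuming it, so the matched span excludes the asserted characters.
The match spans [0:4] → '9673'.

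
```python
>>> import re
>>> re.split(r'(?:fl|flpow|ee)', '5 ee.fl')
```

['5 ', '.', '']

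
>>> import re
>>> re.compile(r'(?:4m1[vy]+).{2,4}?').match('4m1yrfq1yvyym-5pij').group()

'4m1yrf'

`match` is anchored at position 0; if the pattern doesn't fit there, it returns None.
The match spans [0:6] → '4m1yrf'.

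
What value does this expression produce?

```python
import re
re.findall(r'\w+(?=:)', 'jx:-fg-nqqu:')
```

['jx', 'nqqu']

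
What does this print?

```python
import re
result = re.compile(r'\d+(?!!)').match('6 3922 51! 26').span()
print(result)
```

`match` is anchored at position 0; if the pattern doesn't fit there, it returns None.
The match spans [0:1] → '6'.

(0, 1)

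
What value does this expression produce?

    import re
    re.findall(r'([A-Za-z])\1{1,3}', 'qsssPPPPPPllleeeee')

['s', 'P', 'P', 'l', 'e']

`\1` is not a pattern — it's the concrete string captured by group 1, re-applied verbatim.
`findall` collects group 1 from each match (5 total).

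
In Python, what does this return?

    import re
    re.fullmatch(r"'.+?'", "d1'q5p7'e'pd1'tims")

None

`re.fullmatch` is like wrapping the pattern in `^…$` (in single-line mode).
Here there's no way to consume every character, so the call returns None.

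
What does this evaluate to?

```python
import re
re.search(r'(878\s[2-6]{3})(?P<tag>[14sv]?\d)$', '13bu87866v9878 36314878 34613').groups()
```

('878 346', '13')

The match spans [20:29] → '878 34613'.
Captured: group 1 = '878 346', group 2 = '13'.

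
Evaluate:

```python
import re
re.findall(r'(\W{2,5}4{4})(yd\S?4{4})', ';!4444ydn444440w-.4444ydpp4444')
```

Pattern: 2 to 5 of a non-word character, then exactly 4 of the literal '4' (captured); then the literal 'yd', then optionally a non-whitespace character, then exactly 4 of the literal '4' (captured).
Walking the string: at [0:13] match ';!4444ydn4444', groups = (';!4444', 'ydn4444').
`findall` packs the 2 group values into a tuple for every match.

[(';!4444', 'ydn4444')]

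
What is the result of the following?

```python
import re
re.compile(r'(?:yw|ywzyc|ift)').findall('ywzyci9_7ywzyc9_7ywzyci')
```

['yw', 'yw', 'yw']

Branches in `(...|...)` are attempted left-to-right; the first branch that allows the whole pattern to succeed is taken.
Walking the string: at [0:2] → 'yw'; at [9:11] → 'yw'; at [17:19] → 'yw'.
No capturing groups, so `findall` returns the 3 full match strings.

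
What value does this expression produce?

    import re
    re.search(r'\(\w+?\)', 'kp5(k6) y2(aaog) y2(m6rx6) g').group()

'(k6)'

`search` walks the string left to right and returns the first match it finds.
The match spans [3:7] → '(k6)'.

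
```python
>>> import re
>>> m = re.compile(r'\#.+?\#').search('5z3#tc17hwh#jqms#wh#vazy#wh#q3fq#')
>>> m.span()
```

A non-greedy quantifier consumes as few characters as it can — just enough that the remainder of the pattern still matches from where it stops; whatever follows it matches normally.
The match spans [3:12] → '#tc17hwh#'.

(3, 12)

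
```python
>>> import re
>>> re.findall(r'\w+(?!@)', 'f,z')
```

['f', 'z']

The negative lookaround is zero-width — it rules out positions where the adjacent text would match, without consuming anything.
Matches: at [0:1] → 'f'; at [2:3] → 'z'.
With no groups in the pattern, `findall` gives back each whole match — 2 here.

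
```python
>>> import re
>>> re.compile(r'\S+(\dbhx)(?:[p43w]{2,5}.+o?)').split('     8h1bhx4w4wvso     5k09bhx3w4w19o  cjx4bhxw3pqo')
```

['     ', '1bhx', '']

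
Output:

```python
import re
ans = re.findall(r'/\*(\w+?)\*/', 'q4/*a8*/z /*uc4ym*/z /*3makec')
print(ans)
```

['a8', 'uc4ym']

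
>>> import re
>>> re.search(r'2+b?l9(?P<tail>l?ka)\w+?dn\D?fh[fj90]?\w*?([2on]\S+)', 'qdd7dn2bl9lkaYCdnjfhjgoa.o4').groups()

('lka', 'oa.o4')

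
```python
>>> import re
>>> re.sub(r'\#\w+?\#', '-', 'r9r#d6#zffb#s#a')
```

'r9r-zffb-a'

Matches: at [3:7] → '#d6#'; at [11:14] → '#s#'.
Every occurrence is swapped for '-'.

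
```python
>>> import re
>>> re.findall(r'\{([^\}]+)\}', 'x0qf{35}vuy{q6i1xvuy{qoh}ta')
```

['35', 'q6i1xvuy{qoh']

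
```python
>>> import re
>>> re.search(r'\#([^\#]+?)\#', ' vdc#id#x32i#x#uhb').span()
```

(4, 8)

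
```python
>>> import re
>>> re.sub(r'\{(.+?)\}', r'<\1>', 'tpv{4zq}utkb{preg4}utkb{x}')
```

'tpv<4zq>utkb<preg4>utkb<x>'

Matches: at [3:8] → '{4zq}'; at [12:19] → '{preg4}'; at [23:26] → '{x}'.
Each match is replaced using the text its own group 1 captured.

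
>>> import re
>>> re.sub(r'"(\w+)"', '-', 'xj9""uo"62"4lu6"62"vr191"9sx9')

'xj9"-62-62-9sx9'

Each match is replaced by '-'.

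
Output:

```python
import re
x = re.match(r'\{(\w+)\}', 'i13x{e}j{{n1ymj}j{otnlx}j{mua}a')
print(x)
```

None

`match` is anchored at position 0; if the pattern doesn't fit there, it returns None.
Here the string doesn't start with a match, so the call returns None.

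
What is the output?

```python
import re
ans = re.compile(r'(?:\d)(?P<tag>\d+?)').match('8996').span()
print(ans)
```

The pattern matches a digit (non-capturing group); then one or more of a digit (lazy) (captured as 'tag').
`re.match` won't scan ahead — the pattern has to work from the very first character.
The match spans [0:2] → '89'.
Captured: group 1 = '9'.

(0, 2)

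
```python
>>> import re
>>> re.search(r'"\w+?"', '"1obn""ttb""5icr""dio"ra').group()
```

'"1obn"'

`re.search` scans for the first position where the pattern succeeds.
The match spans [0:6] → '"1obn"'.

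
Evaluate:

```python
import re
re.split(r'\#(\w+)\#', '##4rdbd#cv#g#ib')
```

['#', '4rdbd', 'cv', 'g', 'ib']

The group in the pattern means `split` returns the separators' captures alongside the pieces.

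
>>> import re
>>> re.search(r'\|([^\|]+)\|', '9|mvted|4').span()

(1, 8)

The match spans [1:8] → '|mvted|'.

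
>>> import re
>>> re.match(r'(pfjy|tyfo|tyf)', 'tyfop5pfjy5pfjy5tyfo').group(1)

'tyfo'

Alternation tries branches left to right and keeps the first one that lets the overall match succeed at that position.
`match` is anchored at position 0; if the pattern doesn't fit there, it returns None.
The match spans [0:4] → 'tyfo'.
Captured: group 1 = 'tyfo'.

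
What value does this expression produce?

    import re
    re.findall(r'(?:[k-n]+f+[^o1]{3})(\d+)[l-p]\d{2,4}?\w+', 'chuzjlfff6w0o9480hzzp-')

['0']

The pattern matches one or more of a character in [k-n], then one or more of a literal 'f', then exactly 3 of any character except [o1] (non-capturing group); then one or more of a digit (captured); then a character in [l-p], then 2 to 4 of a digit (lazy), then one or more of a word character.
Scanning left to right: at [5:21] match 'lfff6w0o9480hzzp', group 1 = '0'.
`findall` collects group 1 from the one match (1 total).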